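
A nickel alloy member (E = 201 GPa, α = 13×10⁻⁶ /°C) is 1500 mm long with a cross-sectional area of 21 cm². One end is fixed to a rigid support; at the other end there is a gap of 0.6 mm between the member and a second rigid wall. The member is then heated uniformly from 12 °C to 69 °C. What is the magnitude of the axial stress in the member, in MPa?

Unrestrained expansion: δ_free = αΔT L = 13×10⁻⁶ × 57 × 1500 = 1.111 mm.
The gap closes (δ_free > 0.6 mm) and the wall then resists a further 1.111 − 0.6 = 0.5115 mm of expansion.
Compatibility: PL/(AE) = 0.5115 mm, so σ = P/A = E × (0.5115/1500) = 68.54 MPa.

σ ≈ 68.5 MPa (compressive)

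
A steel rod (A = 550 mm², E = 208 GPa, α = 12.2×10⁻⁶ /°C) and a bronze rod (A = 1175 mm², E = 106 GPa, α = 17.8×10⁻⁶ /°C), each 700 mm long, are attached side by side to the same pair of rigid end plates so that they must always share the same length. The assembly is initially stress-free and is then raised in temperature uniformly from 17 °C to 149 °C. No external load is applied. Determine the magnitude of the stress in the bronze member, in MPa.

σ ≈ 37.5 MPa (compressive)

Equilibrium of a rigid end plate with no external load gives equal and opposite internal forces ±P in the two members. Since α_{bronze} > α_{steel}, heating drives the bronze into compression and the steel into tension.
Setting the final lengths equal and cancelling L: (α₁ − α₂)ΔT = P/(A₁E₁) + P/(A₂E₂).
|α₁ − α₂|·ΔT = 5.6×10⁻⁶ × 132 = 0.0007392.
1/(A₁E₁) + 1/(A₂E₂) = 1/(550×208×10³) + 1/(1175×106×10³) = 1.677×10⁻⁸ N⁻¹.
P = 0.0007392 / 1.677×10⁻⁸ = 44080 N = 44.08 kN.
σ_{bronze} = P/A₂ = 44080/1175 = 37.51 MPa, compressive.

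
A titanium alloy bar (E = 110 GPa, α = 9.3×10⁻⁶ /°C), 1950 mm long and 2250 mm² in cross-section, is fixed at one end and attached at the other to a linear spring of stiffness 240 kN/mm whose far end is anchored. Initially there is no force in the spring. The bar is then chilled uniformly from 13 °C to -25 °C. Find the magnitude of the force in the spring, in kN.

If the spring were absent the bar would shorten by αΔT L = 9.3×10⁻⁶ × 38 × 1950 = 0.6891 mm.
With a force P in the spring, the elastic change of the bar is PL/(AE) and that of the spring is P/k; compatibility requires their sum to equal δ_free.
P [ L/(AE) + 1/k ] = δ_free → P [ 1950/(2250×110×10³) + 1/(240×10³) ] = 0.6891.
P = 0.6891 / 1.205×10⁻⁵ = 57210 N.

P ≈ 57.2 kN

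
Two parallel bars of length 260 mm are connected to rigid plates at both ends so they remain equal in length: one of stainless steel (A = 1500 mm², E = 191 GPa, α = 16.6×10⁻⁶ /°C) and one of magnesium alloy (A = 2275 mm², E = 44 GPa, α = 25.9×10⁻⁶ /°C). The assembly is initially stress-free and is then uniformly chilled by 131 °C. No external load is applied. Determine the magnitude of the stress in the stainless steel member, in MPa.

Equilibrium of a rigid end plate with no external load gives equal and opposite internal forces ±P in the two members. Since α_{magnesium alloy} > α_{stainless steel}, cooling drives the magnesium alloy into tension and the stainless steel into compression.
Equating the net (thermal + elastic) strains gives |α₁ − α₂|·ΔT = P·[1/(A₁E₁) + 1/(A₂E₂)].
|α₁ − α₂|·ΔT = 9.3×10⁻⁶ × 131 = 0.001218.
1/(A₁E₁) + 1/(A₂E₂) = 1/(1500×191×10³) + 1/(2275×44×10³) = 1.348×10⁻⁸ N⁻¹.
P = 0.001218 / 1.348×10⁻⁸ = 90380 N = 90.38 kN.
σ_{stainless steel} = P/A₁ = 90380/1500 = 60.25 MPa, compressive.

σ ≈ 60.3 MPa (compressive)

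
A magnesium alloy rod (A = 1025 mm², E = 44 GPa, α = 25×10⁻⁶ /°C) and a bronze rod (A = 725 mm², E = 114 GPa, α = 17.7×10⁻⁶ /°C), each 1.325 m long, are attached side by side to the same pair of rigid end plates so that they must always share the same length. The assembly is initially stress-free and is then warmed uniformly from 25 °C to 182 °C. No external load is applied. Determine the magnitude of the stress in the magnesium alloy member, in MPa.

σ ≈ 32.6 MPa (compressive)

Equilibrium of a rigid end plate with no external load gives equal and opposite internal forces ±P in the two members. Since α_{magnesium alloy} > α_{bronze}, heating drives the magnesium alloy into compression and the bronze into tension.
Compatibility of the two members (thermal + elastic change equal): (α₁ − α₂)ΔT = P·[1/(A₁E₁) + 1/(A₂E₂)].
|α₁ − α₂|·ΔT = 7.3×10⁻⁶ × 157 = 0.001146.
1/(A₁E₁) + 1/(A₂E₂) = 1/(1025×44×10³) + 1/(725×114×10³) = 3.427×10⁻⁸ N⁻¹.
So P = 0.001146 / 3.427×10⁻⁸ = 33.44 kN.
σ_{magnesium alloy} = P/A₁ = 33440/1025 = 32.63 MPa, compressive.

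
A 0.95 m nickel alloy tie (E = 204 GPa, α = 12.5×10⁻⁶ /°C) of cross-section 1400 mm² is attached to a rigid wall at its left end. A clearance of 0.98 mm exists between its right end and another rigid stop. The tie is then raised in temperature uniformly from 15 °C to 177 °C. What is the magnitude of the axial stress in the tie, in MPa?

σ ≈ 203 MPa (compressive)

Free thermal elongation = αΔT L = 12.5×10⁻⁶ × 162 × 950 = 1.924 mm.
After closing the 0.98 mm clearance, 1.924 − 0.98 = 0.9437 mm of expansion remains to be suppressed by the wall.
So σ = E(δ_free − g)/L = 204×10³ × 0.9437/950 = 202.7 MPa.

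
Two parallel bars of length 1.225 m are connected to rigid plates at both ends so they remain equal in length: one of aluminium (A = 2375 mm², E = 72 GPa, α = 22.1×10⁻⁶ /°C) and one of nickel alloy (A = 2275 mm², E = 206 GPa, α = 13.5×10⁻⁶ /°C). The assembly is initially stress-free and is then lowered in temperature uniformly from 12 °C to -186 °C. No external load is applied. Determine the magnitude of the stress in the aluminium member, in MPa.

σ ≈ 89.8 MPa (tensile)

Equilibrium of a rigid end plate with no external load gives equal and opposite internal forces ±P in the two members. Since α_{aluminium} > α_{nickel alloy}, cooling drives the aluminium into tension and the nickel alloy into compression.
Compatibility of the two members (thermal + elastic change equal): (α₁ − α₂)ΔT = P·[1/(A₁E₁) + 1/(A₂E₂)].
|α₁ − α₂|·ΔT = 8.6×10⁻⁶ × 198 = 0.001703.
1/(A₁E₁) + 1/(A₂E₂) = 1/(2375×72×10³) + 1/(2275×206×10³) = 7.982×10⁻⁹ N⁻¹.
So P = 0.001703 / 7.982×10⁻⁹ = 213.3 kN.
σ_{aluminium} = P/A₁ = 213300/2375 = 89.83 MPa, tensile.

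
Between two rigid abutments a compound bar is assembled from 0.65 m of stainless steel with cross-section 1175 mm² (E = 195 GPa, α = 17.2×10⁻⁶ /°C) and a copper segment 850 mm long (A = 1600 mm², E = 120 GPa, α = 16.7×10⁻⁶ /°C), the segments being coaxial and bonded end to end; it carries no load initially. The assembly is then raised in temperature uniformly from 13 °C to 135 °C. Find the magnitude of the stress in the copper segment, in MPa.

Free thermal expansion of the whole bar: Σ αᵢΔT Lᵢ = 17.2×10⁻⁶×122×650 + 16.7×10⁻⁶×122×850 = 3.096 mm.
The walls prevent any net length change, so an axial force P (same in every segment) develops. Compatibility: P · Σ Lᵢ/(AᵢEᵢ) = δ_free.
The series flexibility is Σ Lᵢ/(AᵢEᵢ) = 650/(1175×195×10³) + 850/(1600×120×10³) = 7.264×10⁻⁶ mm/N.
Hence P = δ_free / Σ(L/AE) = 3.096/7.264×10⁻⁶ = 426.2 kN (compressive).
σ_{copper} = P / A = 426200 / 1600 = 266.4 MPa.

σ ≈ 266 MPa (compressive)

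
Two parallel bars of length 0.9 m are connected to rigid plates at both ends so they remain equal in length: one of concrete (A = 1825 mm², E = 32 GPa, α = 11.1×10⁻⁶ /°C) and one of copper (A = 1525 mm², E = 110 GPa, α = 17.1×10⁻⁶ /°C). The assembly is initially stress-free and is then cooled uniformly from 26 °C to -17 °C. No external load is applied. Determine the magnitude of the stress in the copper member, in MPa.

Both members must finish at the same length. With the larger α, the copper tends to over-contract; the plates restrain it, putting the copper in tension and the concrete in compression. With no external load the two internal forces are equal and opposite, magnitude P.
Setting the final lengths equal and cancelling L: (α₁ − α₂)ΔT = P/(A₁E₁) + P/(A₂E₂).
|α₁ − α₂|·ΔT = 6×10⁻⁶ × 43 = 0.000258.
1/(A₁E₁) + 1/(A₂E₂) = 1/(1825×32×10³) + 1/(1525×110×10³) = 2.308×10⁻⁸ N⁻¹.
P = 0.000258 / 2.308×10⁻⁸ = 11180 N = 11.18 kN.
σ_{copper} = P/A₂ = 11180/1525 = 7.329 MPa, tensile.

σ ≈ 7.33 MPa (tensile)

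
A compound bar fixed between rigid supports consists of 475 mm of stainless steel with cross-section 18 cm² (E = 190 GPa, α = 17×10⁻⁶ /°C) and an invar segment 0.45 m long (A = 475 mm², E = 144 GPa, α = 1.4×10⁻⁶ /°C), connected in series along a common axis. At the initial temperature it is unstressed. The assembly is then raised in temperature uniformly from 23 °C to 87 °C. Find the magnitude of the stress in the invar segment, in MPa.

Free thermal expansion of the whole bar: Σ αᵢΔT Lᵢ = 17×10⁻⁶×64×475 + 1.4×10⁻⁶×64×450 = 0.5571 mm.
Since the ends are fixed, an axial force P builds up, equal in every segment, with P · Σ Lᵢ/(AᵢEᵢ) = δ_free.
Σ Lᵢ/(AᵢEᵢ) = 475/(1800×190×10³) + 450/(475×144×10³) = 7.968×10⁻⁶ mm/N.
Hence P = δ_free / Σ(L/AE) = 0.5571/7.968×10⁻⁶ = 69.92 kN (compressive).
σ_{invar} = P / A = 69920 / 475 = 147.2 MPa.

σ ≈ 147 MPa (compressive)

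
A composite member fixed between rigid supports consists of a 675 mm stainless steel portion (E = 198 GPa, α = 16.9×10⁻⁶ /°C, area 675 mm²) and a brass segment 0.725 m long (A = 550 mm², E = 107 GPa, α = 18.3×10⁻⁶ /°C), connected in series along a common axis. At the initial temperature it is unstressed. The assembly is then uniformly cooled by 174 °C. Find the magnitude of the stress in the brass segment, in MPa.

σ ≈ 449 MPa (tensile)

If the supports were absent, the total length change would be Σ αᵢΔT Lᵢ = 16.9×10⁻⁶×174×675 + 18.3×10⁻⁶×174×725 = 4.293 mm.
Since the ends are fixed, an axial force P builds up, equal in every segment, with P · Σ Lᵢ/(AᵢEᵢ) = δ_free.
The series flexibility is Σ Lᵢ/(AᵢEᵢ) = 675/(675×198×10³) + 725/(550×107×10³) = 1.737×10⁻⁵ mm/N.
Hence P = δ_free / Σ(L/AE) = 4.293/1.737×10⁻⁵ = 247.2 kN (tensile).
σ_{brass} = P / A = 247200 / 550 = 449.4 MPa.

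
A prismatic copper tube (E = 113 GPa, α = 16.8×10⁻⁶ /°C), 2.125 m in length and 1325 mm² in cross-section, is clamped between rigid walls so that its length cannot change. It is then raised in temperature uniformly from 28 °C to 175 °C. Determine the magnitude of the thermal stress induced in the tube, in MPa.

With length fixed, the mechanical strain must cancel the thermal strain αΔT = 16.8×10⁻⁶ × 147 = 2469.6×10⁻⁶.
σ = EαΔT = 113×10³ × 16.8×10⁻⁶ × 147 = 279.1 MPa (compressive; the tube is trying to expand).

σ ≈ 279 MPa (compressive)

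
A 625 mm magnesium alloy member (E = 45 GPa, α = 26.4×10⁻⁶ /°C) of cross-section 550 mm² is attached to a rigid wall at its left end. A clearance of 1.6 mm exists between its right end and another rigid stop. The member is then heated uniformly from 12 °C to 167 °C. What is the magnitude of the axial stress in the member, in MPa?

Unrestrained expansion: δ_free = αΔT L = 26.4×10⁻⁶ × 155 × 625 = 2.557 mm.
After closing the 1.6 mm clearance, 2.557 − 1.6 = 0.9575 mm of expansion remains to be suppressed by the wall.
So σ = E(δ_free − g)/L = 45×10³ × 0.9575/625 = 68.94 MPa.

σ ≈ 68.9 MPa (compressive)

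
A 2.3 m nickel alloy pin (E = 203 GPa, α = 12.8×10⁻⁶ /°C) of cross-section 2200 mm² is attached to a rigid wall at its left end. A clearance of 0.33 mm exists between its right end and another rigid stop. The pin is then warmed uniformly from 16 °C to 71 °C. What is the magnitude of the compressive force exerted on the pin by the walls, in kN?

P ≈ 250 kN

If the wall were absent the pin would grow by αΔT L = 12.8×10⁻⁶ × 55 × 2300 = 1.619 mm.
The gap closes (δ_free > 0.33 mm) and the wall then resists a further 1.619 − 0.33 = 1.289 mm of expansion.
Compatibility: PL/(AE) = 1.289 mm, so σ = P/A = E × (1.289/2300) = 113.8 MPa.
P = σA = 113.8 × 2200 = 250.3 kN.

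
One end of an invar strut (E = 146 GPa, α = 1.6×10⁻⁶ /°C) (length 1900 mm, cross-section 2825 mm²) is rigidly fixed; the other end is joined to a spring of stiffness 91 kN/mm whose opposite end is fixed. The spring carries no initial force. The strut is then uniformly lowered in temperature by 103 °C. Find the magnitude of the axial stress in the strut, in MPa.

The unrestrained thermal change is αΔT L = 1.6×10⁻⁶ × 103 × 1900 = 0.3131 mm.
With a force P in the spring, the elastic change of the strut is PL/(AE) and that of the spring is P/k; compatibility requires their sum to equal δ_free.
So P = δ_free / [L/(AE) + 1/k] = 0.3131 / [ 1900/(2825×146×10³) + 1/(91×10³) ].
P = 0.3131 / 1.56×10⁻⁵ = 20080 N.
σ = P/A = 20080/2825 = 7.107 MPa.

σ ≈ 7.11 MPa (tensile)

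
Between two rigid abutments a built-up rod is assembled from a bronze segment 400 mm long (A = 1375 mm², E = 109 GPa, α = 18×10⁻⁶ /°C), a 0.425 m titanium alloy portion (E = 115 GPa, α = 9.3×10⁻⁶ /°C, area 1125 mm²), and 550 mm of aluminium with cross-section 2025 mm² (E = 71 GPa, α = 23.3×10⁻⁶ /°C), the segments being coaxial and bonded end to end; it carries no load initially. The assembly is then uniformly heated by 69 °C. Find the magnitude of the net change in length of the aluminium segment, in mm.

Free thermal expansion of the whole bar: Σ αᵢΔT Lᵢ = 18×10⁻⁶×69×400 + 9.3×10⁻⁶×69×425 + 23.3×10⁻⁶×69×550 = 1.654 mm.
The rigid supports impose zero overall length change; the single axial force P common to all segments must satisfy P Σ Lᵢ/(AᵢEᵢ) = δ_free.
The series flexibility is Σ Lᵢ/(AᵢEᵢ) = 400/(1375×109×10³) + 425/(1125×115×10³) + 550/(2025×71×10³) = 9.779×10⁻⁶ mm/N.
P = 1.654 / 9.779×10⁻⁶ = 169100 N = 169.1 kN, compressive.
For the aluminium segment, free thermal change = 23.3×10⁻⁶×69×550 = 0.8842 mm and elastic change from P = 169100×550/(2025×71×10³) = 0.6469 mm; these oppose, so the net change is 0.237 mm (segment lengthens).

|ΔL| ≈ 0.237 mm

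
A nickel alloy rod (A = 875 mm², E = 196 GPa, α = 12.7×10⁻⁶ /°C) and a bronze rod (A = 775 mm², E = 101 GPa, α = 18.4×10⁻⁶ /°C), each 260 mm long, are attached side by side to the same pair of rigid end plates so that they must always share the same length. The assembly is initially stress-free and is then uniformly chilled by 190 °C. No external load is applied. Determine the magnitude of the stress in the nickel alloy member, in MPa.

Both members must finish at the same length. With the larger α, the bronze tends to over-contract; the plates restrain it, putting the bronze in tension and the nickel alloy in compression. With no external load the two internal forces are equal and opposite, magnitude P.
Equating the net (thermal + elastic) strains gives |α₁ − α₂|·ΔT = P·[1/(A₁E₁) + 1/(A₂E₂)].
|α₁ − α₂|·ΔT = 5.7×10⁻⁶ × 190 = 0.001083.
1/(A₁E₁) + 1/(A₂E₂) = 1/(875×196×10³) + 1/(775×101×10³) = 1.861×10⁻⁸ N⁻¹.
P = 0.001083 / 1.861×10⁻⁸ = 58210 N = 58.21 kN.
σ_{nickel alloy} = P/A₁ = 58210/875 = 66.52 MPa, compressive.

σ ≈ 66.5 MPa (compressive)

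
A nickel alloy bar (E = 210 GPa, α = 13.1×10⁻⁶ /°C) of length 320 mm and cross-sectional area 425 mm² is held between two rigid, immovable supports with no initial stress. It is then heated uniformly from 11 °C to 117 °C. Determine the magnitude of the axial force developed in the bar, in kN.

P ≈ 124 kN (compressive)

The ends cannot move, so σ = EαΔT = 210×10³ × 13.1×10⁻⁶ × 106 = 291.6 MPa.
Then P = σA = 291.6 × 425 mm² = 123.9 kN, compressive.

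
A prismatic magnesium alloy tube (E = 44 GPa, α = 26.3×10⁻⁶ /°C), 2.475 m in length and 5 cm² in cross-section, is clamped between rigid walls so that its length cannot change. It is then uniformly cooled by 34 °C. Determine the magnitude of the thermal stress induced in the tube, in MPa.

Because both ends are immovable the net strain is zero, and the suppressed thermal strain is αΔT = 26.3×10⁻⁶ × 34 = 894.2×10⁻⁶.
The stress required to suppress this strain is σ = Eε = 44×10³ × 894.2×10⁻⁶ = 39.34 MPa, tensile since the tube is trying to contract.

σ ≈ 39.3 MPa (tensile)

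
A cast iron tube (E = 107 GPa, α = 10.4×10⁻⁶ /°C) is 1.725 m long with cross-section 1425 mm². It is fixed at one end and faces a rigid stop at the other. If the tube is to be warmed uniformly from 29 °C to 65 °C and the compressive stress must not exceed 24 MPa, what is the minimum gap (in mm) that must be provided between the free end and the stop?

g ≈ 0.259 mm

Free expansion if unrestrained: δ_free = αΔT L = 10.4×10⁻⁶ × 36 × 1725 = 0.6458 mm.
A stress of 24 MPa corresponds to the wall pushing the tube back by σL/E = 24×1725/(107×10³) = 0.3869 mm.
So the gap has to take up the difference, g_min = δ_free − σL/E = 0.6458 − 0.3869 = 0.2589 mm.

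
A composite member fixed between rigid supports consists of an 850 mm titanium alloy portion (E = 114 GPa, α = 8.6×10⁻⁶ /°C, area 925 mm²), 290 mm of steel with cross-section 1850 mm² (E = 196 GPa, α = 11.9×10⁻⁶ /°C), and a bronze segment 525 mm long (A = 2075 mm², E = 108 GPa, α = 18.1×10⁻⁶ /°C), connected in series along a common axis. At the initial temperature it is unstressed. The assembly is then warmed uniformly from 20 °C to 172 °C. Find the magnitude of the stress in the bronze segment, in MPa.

σ ≈ 132 MPa (compressive)

If the supports were absent, the total length change would be Σ αᵢΔT Lᵢ = 8.6×10⁻⁶×152×850 + 11.9×10⁻⁶×152×290 + 18.1×10⁻⁶×152×525 = 3.08 mm.
Since the ends are fixed, an axial force P builds up, equal in every segment, with P · Σ Lᵢ/(AᵢEᵢ) = δ_free.
The series flexibility is Σ Lᵢ/(AᵢEᵢ) = 850/(925×114×10³) + 290/(1850×196×10³) + 525/(2075×108×10³) = 1.12×10⁻⁵ mm/N.
Hence P = δ_free / Σ(L/AE) = 3.08/1.12×10⁻⁵ = 274.9 kN (compressive).
σ_{bronze} = P / A = 274900 / 2075 = 132.5 MPa.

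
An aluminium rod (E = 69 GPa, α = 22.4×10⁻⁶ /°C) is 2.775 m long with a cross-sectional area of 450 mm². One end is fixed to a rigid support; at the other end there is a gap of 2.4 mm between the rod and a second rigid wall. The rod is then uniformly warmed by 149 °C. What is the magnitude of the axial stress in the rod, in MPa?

σ ≈ 171 MPa (compressive)

Free thermal elongation = αΔT L = 22.4×10⁻⁶ × 149 × 2775 = 9.262 mm.
This exceeds the 2.4 mm gap, so the wall pushes back. The portion of expansion that must be recovered elastically is δ_free − gap = 9.262 − 2.4 = 6.862 mm.
So σ = E(δ_free − g)/L = 69×10³ × 6.862/2775 = 170.6 MPa.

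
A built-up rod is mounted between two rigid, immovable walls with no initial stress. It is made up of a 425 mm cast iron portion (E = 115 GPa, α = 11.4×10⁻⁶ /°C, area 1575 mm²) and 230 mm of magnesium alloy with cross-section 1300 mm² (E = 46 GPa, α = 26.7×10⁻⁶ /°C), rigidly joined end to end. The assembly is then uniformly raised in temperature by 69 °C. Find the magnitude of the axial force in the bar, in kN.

P ≈ 122 kN (compressive)

Free thermal expansion of the whole bar: Σ αᵢΔT Lᵢ = 11.4×10⁻⁶×69×425 + 26.7×10⁻⁶×69×230 = 0.758 mm.
The walls prevent any net length change, so an axial force P (same in every segment) develops. Compatibility: P · Σ Lᵢ/(AᵢEᵢ) = δ_free.
The series flexibility is Σ Lᵢ/(AᵢEᵢ) = 425/(1575×115×10³) + 230/(1300×46×10³) = 6.193×10⁻⁶ mm/N.
P = 0.758 / 6.193×10⁻⁶ = 122400 N = 122.4 kN, compressive.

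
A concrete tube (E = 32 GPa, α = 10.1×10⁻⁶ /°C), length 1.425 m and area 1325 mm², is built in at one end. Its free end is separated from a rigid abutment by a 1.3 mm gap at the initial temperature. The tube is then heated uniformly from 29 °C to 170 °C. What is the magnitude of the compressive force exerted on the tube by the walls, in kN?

If the wall were absent the tube would grow by αΔT L = 10.1×10⁻⁶ × 141 × 1425 = 2.029 mm.
The gap closes (δ_free > 1.3 mm) and the wall then resists a further 2.029 − 1.3 = 0.7293 mm of expansion.
So σ = E(δ_free − g)/L = 32×10³ × 0.7293/1425 = 16.38 MPa.
Force on the wall = σA = 16.38 × 1325 mm² = 21.7 kN.

P ≈ 21.7 kN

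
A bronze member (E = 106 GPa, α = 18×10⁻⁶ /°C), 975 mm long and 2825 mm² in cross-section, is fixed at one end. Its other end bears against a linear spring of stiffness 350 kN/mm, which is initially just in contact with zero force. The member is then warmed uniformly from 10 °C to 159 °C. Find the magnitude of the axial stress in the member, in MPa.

If the spring were absent the member would lengthen by αΔT L = 18×10⁻⁶ × 149 × 975 = 2.615 mm.
Let P be the compressive force at the spring. The member shortens elastically by PL/(AE) and the spring compresses by P/k; together these equal δ_free.
P [ L/(AE) + 1/k ] = δ_free → P [ 975/(2825×106×10³) + 1/(350×10³) ] = 2.615.
P = 2.615 / 6.113×10⁻⁶ = 427800 N.
σ = P/A = 427800/2825 = 151.4 MPa.

σ ≈ 151 MPa (compressive)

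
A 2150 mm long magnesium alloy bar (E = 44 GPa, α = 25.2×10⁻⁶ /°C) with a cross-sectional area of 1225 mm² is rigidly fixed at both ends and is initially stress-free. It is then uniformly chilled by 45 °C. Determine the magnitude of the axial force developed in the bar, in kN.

P ≈ 61.1 kN (tensile)

Full restraint means ε = 0, so the stress is σ = EαΔT = 44×10³ × 25.2×10⁻⁶ × 45 = 49.9 MPa.
P = AEαΔT = 1225 × 44×10³ × 25.2×10⁻⁶ × 45 = 61.12 kN (tensile).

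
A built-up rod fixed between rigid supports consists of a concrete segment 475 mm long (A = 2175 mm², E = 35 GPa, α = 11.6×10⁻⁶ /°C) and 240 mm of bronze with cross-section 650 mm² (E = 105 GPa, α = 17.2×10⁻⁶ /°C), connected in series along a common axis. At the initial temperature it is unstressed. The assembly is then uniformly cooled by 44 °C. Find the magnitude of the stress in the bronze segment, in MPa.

σ ≈ 66.9 MPa (tensile)

If the supports were absent, the total length change would be Σ αᵢΔT Lᵢ = 11.6×10⁻⁶×44×475 + 17.2×10⁻⁶×44×240 = 0.4241 mm.
Since the ends are fixed, an axial force P builds up, equal in every segment, with P · Σ Lᵢ/(AᵢEᵢ) = δ_free.
The series flexibility is Σ Lᵢ/(AᵢEᵢ) = 475/(2175×35×10³) + 240/(650×105×10³) = 9.756×10⁻⁶ mm/N.
So P = 0.4241 / 9.756×10⁻⁶ = 43.47 kN, tensile.
σ_{bronze} = P / A = 43470 / 650 = 66.87 MPa.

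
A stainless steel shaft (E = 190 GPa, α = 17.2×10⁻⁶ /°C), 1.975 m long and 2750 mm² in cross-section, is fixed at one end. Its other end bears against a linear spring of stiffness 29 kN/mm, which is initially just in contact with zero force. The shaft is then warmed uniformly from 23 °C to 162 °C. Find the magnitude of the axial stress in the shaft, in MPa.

If the spring were absent the shaft would lengthen by αΔT L = 17.2×10⁻⁶ × 139 × 1975 = 4.722 mm.
With a force P in the spring, the elastic change of the shaft is PL/(AE) and that of the spring is P/k; compatibility requires their sum to equal δ_free.
So P = δ_free / [L/(AE) + 1/k] = 4.722 / [ 1975/(2750×190×10³) + 1/(29×10³) ].
P = 4.722 / 3.826×10⁻⁵ = 123400 N.
σ = P/A = 123400/2750 = 44.87 MPa.

σ ≈ 44.9 MPa (compressive)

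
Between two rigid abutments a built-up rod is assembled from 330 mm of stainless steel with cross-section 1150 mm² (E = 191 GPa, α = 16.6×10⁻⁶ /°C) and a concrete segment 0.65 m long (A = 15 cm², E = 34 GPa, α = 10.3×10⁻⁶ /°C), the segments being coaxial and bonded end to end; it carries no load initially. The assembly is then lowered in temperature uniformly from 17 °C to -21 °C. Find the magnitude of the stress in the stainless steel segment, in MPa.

With the walls removed the bar would change length by δ_free = Σ αᵢΔT Lᵢ = 16.6×10⁻⁶×38×330 + 10.3×10⁻⁶×38×650 = 0.4626 mm.
Since the ends are fixed, an axial force P builds up, equal in every segment, with P · Σ Lᵢ/(AᵢEᵢ) = δ_free.
Σ Lᵢ/(AᵢEᵢ) = 330/(1150×191×10³) + 650/(1500×34×10³) = 1.425×10⁻⁵ mm/N.
Hence P = δ_free / Σ(L/AE) = 0.4626/1.425×10⁻⁵ = 32.47 kN (tensile).
σ_{stainless steel} = P / A = 32470 / 1150 = 28.23 MPa.

σ ≈ 28.2 MPa (tensile)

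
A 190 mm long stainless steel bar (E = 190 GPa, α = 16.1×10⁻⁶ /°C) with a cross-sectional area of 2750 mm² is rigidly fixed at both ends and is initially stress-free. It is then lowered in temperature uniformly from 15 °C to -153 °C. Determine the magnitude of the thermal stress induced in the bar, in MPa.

With length fixed, the mechanical strain must cancel the thermal strain αΔT = 16.1×10⁻⁶ × 168 = 2704.8×10⁻⁶.
Hence σ = E·αΔT = 190×10³ × 2704.8×10⁻⁶ = 513.9 MPa, tensile.

σ ≈ 514 MPa (tensile)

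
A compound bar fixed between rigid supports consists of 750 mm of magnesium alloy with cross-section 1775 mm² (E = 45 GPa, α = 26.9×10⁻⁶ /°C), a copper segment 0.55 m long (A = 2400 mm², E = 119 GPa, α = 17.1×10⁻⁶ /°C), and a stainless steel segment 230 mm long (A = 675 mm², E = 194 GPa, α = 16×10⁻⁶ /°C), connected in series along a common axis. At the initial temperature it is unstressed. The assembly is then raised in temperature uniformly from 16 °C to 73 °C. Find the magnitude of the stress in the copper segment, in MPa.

σ ≈ 60.4 MPa (compressive)

With the walls removed the bar would change length by δ_free = Σ αᵢΔT Lᵢ = 26.9×10⁻⁶×57×750 + 17.1×10⁻⁶×57×550 + 16×10⁻⁶×57×230 = 1.896 mm.
The rigid supports impose zero overall length change; the single axial force P common to all segments must satisfy P Σ Lᵢ/(AᵢEᵢ) = δ_free.
The series flexibility is Σ Lᵢ/(AᵢEᵢ) = 750/(1775×45×10³) + 550/(2400×119×10³) + 230/(675×194×10³) = 1.307×10⁻⁵ mm/N.
So P = 1.896 / 1.307×10⁻⁵ = 145 kN, compressive.
σ_{copper} = P / A = 145000 / 2400 = 60.43 MPa.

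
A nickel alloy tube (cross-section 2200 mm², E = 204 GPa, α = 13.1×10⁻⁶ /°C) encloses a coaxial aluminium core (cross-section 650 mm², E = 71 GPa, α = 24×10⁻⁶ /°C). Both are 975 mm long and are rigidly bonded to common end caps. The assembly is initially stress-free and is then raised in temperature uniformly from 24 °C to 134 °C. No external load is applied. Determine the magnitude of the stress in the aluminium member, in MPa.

The aluminium has the larger α, so on heating it would change length more than the nickel alloy if both were free. The rigid plates force a common final length, so the aluminium is put into compression and the nickel alloy into tension, with equal and opposite forces P (no external load).
Equating the net (thermal + elastic) strains gives |α₁ − α₂|·ΔT = P·[1/(A₁E₁) + 1/(A₂E₂)].
|α₁ − α₂|·ΔT = 10.9×10⁻⁶ × 110 = 0.001199.
1/(A₁E₁) + 1/(A₂E₂) = 1/(2200×204×10³) + 1/(650×71×10³) = 2.39×10⁻⁸ N⁻¹.
So P = 0.001199 / 2.39×10⁻⁸ = 50.17 kN.
σ_{aluminium} = P/A₂ = 50170/650 = 77.19 MPa, compressive.

σ ≈ 77.2 MPa (compressive)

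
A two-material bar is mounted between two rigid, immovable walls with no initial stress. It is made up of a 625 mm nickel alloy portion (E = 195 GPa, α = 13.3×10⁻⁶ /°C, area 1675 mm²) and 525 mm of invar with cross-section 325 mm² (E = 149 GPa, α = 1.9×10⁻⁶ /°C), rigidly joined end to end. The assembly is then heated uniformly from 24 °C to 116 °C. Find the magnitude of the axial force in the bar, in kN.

With the walls removed the bar would change length by δ_free = Σ αᵢΔT Lᵢ = 13.3×10⁻⁶×92×625 + 1.9×10⁻⁶×92×525 = 0.8565 mm.
The walls prevent any net length change, so an axial force P (same in every segment) develops. Compatibility: P · Σ Lᵢ/(AᵢEᵢ) = δ_free.
The series flexibility is Σ Lᵢ/(AᵢEᵢ) = 625/(1675×195×10³) + 525/(325×149×10³) = 1.276×10⁻⁵ mm/N.
P = 0.8565 / 1.276×10⁻⁵ = 67150 N = 67.15 kN, compressive.

P ≈ 67.2 kN (compressive)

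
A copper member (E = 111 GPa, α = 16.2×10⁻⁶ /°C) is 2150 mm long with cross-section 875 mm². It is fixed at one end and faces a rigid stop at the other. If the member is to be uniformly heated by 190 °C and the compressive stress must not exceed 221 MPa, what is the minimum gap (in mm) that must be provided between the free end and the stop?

g ≈ 2.34 mm

With no wall the member would lengthen by αΔT L = 16.2×10⁻⁶ × 190 × 2150 = 6.618 mm.
A stress of 221 MPa corresponds to the wall pushing the member back by σL/E = 221×2150/(111×10³) = 4.281 mm.
The gap must absorb the remainder: g_min = 6.618 − 4.281 = 2.337 mm.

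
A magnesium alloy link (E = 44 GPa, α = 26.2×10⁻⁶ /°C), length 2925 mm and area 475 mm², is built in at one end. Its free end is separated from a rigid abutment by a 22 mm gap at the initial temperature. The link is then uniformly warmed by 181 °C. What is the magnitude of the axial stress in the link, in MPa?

Free thermal elongation = αΔT L = 26.2×10⁻⁶ × 181 × 2925 = 13.87 mm.
This is smaller than the 22 mm clearance, so the link expands freely without reaching the stop — the stress is zero.

σ ≈ 0 MPa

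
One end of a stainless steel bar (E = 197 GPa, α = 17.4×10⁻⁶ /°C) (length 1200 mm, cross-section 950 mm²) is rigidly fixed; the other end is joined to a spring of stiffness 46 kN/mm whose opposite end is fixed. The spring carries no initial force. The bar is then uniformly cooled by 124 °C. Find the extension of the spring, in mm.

δ ≈ 2 mm

Free thermal contraction: δ_free = αΔT L = 17.4×10⁻⁶ × 124 × 1200 = 2.589 mm.
With a force P in the spring, the elastic change of the bar is PL/(AE) and that of the spring is P/k; compatibility requires their sum to equal δ_free.
So P = δ_free / [L/(AE) + 1/k] = 2.589 / [ 1200/(950×197×10³) + 1/(46×10³) ].
P = 2.589 / 2.815×10⁻⁵ = 91970 N.
Spring extension = P/k = 91970/(46×10³) = 1.999 mm.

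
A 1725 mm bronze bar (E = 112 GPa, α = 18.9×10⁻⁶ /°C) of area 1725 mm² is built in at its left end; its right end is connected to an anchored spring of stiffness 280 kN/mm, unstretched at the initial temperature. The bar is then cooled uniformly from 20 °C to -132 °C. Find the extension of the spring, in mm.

δ ≈ 1.42 mm

Free thermal contraction: δ_free = αΔT L = 18.9×10⁻⁶ × 152 × 1725 = 4.956 mm.
Let P be the tensile force in the spring. The bar extends elastically by PL/(AE) and the spring stretches by P/k; together these equal δ_free.
P [ L/(AE) + 1/k ] = δ_free → P [ 1725/(1725×112×10³) + 1/(280×10³) ] = 4.956.
P = 4.956 / 1.25×10⁻⁵ = 396400 N.
Spring extension = P/k = 396400/(280×10³) = 1.416 mm.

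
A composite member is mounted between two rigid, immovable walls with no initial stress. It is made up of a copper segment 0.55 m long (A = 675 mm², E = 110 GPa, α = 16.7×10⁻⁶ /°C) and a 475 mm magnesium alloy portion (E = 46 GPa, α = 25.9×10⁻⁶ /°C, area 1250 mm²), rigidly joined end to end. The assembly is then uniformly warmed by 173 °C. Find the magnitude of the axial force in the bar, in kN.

P ≈ 237 kN (compressive)

Free thermal expansion of the whole bar: Σ αᵢΔT Lᵢ = 16.7×10⁻⁶×173×550 + 25.9×10⁻⁶×173×475 = 3.717 mm.
The walls prevent any net length change, so an axial force P (same in every segment) develops. Compatibility: P · Σ Lᵢ/(AᵢEᵢ) = δ_free.
Σ Lᵢ/(AᵢEᵢ) = 550/(675×110×10³) + 475/(1250×46×10³) = 1.567×10⁻⁵ mm/N.
So P = 3.717 / 1.567×10⁻⁵ = 237.3 kN, compressive.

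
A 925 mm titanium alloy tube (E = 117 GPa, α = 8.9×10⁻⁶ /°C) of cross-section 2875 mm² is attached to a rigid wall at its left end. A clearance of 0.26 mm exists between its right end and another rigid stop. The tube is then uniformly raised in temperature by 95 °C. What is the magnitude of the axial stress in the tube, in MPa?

Unrestrained expansion: δ_free = αΔT L = 8.9×10⁻⁶ × 95 × 925 = 0.7821 mm.
This exceeds the 0.26 mm gap, so the wall pushes back. The portion of expansion that must be recovered elastically is δ_free − gap = 0.7821 − 0.26 = 0.5221 mm.
So σ = E(δ_free − g)/L = 117×10³ × 0.5221/925 = 66.04 MPa.

σ ≈ 66 MPa (compressive)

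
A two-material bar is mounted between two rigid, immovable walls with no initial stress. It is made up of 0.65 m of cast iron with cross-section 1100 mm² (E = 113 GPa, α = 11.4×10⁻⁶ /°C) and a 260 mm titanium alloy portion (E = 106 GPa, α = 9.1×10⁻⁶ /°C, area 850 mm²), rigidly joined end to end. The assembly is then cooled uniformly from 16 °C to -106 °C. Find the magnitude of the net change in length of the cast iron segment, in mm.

With the walls removed the bar would change length by δ_free = Σ αᵢΔT Lᵢ = 11.4×10⁻⁶×122×650 + 9.1×10⁻⁶×122×260 = 1.193 mm.
Since the ends are fixed, an axial force P builds up, equal in every segment, with P · Σ Lᵢ/(AᵢEᵢ) = δ_free.
The series flexibility is Σ Lᵢ/(AᵢEᵢ) = 650/(1100×113×10³) + 260/(850×106×10³) = 8.115×10⁻⁶ mm/N.
So P = 1.193 / 8.115×10⁻⁶ = 147 kN, tensile.
For the cast iron segment, free thermal change = 11.4×10⁻⁶×122×650 = 0.904 mm and elastic change from P = 147000×650/(1100×113×10³) = 0.7686 mm; these oppose, so the net change is 0.135 mm (segment shortens).

|ΔL| ≈ 0.135 mm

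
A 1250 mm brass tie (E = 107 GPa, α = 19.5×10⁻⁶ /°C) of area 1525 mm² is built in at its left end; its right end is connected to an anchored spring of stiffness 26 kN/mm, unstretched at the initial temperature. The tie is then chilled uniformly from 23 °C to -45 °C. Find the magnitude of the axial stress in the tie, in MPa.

σ ≈ 23.6 MPa (tensile)

If the spring were absent the tie would shorten by αΔT L = 19.5×10⁻⁶ × 68 × 1250 = 1.657 mm.
With a force P in the spring, the elastic change of the tie is PL/(AE) and that of the spring is P/k; compatibility requires their sum to equal δ_free.
P [ L/(AE) + 1/k ] = δ_free → P [ 1250/(1525×107×10³) + 1/(26×10³) ] = 1.657.
P = 1.657 / 4.612×10⁻⁵ = 35940 N.
σ = P/A = 35940/1525 = 23.57 MPa.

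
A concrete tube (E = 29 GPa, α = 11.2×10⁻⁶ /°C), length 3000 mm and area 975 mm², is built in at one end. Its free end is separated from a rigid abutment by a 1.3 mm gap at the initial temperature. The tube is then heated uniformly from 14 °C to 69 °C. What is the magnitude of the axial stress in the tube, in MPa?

Unrestrained expansion: δ_free = αΔT L = 11.2×10⁻⁶ × 55 × 3000 = 1.848 mm.
After closing the 1.3 mm clearance, 1.848 − 1.3 = 0.548 mm of expansion remains to be suppressed by the wall.
Compatibility: PL/(AE) = 0.548 mm, so σ = P/A = E × (0.548/3000) = 5.297 MPa.

σ ≈ 5.3 MPa (compressive)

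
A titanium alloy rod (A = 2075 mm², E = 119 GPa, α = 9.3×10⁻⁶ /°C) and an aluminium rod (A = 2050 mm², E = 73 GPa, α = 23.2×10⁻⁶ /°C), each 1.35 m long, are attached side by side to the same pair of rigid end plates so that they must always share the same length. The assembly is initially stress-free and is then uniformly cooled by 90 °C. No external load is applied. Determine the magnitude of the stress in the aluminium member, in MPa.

σ ≈ 56.9 MPa (tensile)

Both members must finish at the same length. With the larger α, the aluminium tends to over-contract; the plates restrain it, putting the aluminium in tension and the titanium alloy in compression. With no external load the two internal forces are equal and opposite, magnitude P.
Setting the final lengths equal and cancelling L: (α₁ − α₂)ΔT = P/(A₁E₁) + P/(A₂E₂).
|α₁ − α₂|·ΔT = 13.9×10⁻⁶ × 90 = 0.001251.
1/(A₁E₁) + 1/(A₂E₂) = 1/(2075×119×10³) + 1/(2050×73×10³) = 1.073×10⁻⁸ N⁻¹.
So P = 0.001251 / 1.073×10⁻⁸ = 116.6 kN.
σ_{aluminium} = P/A₂ = 116600/2050 = 56.86 MPa, tensile.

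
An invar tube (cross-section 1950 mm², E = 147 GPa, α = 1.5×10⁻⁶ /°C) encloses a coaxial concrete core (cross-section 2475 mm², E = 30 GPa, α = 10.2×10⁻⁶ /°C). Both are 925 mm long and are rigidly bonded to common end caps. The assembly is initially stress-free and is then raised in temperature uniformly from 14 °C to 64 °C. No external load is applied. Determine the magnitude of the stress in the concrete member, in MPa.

σ ≈ 10.4 MPa (compressive)

Both members must finish at the same length. With the larger α, the concrete tends to over-expand; the plates restrain it, putting the concrete in compression and the invar in tension. With no external load the two internal forces are equal and opposite, magnitude P.
Compatibility of the two members (thermal + elastic change equal): (α₁ − α₂)ΔT = P·[1/(A₁E₁) + 1/(A₂E₂)].
|α₁ − α₂|·ΔT = 8.7×10⁻⁶ × 50 = 0.000435.
1/(A₁E₁) + 1/(A₂E₂) = 1/(1950×147×10³) + 1/(2475×30×10³) = 1.696×10⁻⁸ N⁻¹.
So P = 0.000435 / 1.696×10⁻⁸ = 25.65 kN.
σ_{concrete} = P/A₂ = 25650/2475 = 10.37 MPa, compressive.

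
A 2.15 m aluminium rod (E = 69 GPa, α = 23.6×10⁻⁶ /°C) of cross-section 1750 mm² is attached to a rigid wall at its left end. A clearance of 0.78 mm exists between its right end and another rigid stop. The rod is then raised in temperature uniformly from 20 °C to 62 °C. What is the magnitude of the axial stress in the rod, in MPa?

Free thermal elongation = αΔT L = 23.6×10⁻⁶ × 42 × 2150 = 2.131 mm.
This exceeds the 0.78 mm gap, so the wall pushes back. The portion of expansion that must be recovered elastically is δ_free − gap = 2.131 − 0.78 = 1.351 mm.
Compatibility: PL/(AE) = 1.351 mm, so σ = P/A = E × (1.351/2150) = 43.36 MPa.

σ ≈ 43.4 MPa (compressive)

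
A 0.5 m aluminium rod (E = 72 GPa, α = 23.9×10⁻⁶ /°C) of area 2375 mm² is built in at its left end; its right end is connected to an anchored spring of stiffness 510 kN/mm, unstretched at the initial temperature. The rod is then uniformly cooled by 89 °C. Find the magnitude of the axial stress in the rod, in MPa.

The unrestrained thermal change is αΔT L = 23.9×10⁻⁶ × 89 × 500 = 1.064 mm.
Let P be the tensile force in the spring. The rod extends elastically by PL/(AE) and the spring stretches by P/k; together these equal δ_free.
So P = δ_free / [L/(AE) + 1/k] = 1.064 / [ 500/(2375×72×10³) + 1/(510×10³) ].
P = 1.064 / 4.885×10⁻⁶ = 217700 N.
σ = P/A = 217700/2375 = 91.68 MPa.

σ ≈ 91.7 MPa (tensile)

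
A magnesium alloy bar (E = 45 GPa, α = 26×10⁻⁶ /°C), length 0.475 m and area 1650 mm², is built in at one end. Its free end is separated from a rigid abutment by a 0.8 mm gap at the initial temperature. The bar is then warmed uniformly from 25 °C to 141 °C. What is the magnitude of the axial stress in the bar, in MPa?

σ ≈ 59.9 MPa (compressive)

If the wall were absent the bar would grow by αΔT L = 26×10⁻⁶ × 116 × 475 = 1.433 mm.
After closing the 0.8 mm clearance, 1.433 − 0.8 = 0.6326 mm of expansion remains to be suppressed by the wall.
Compatibility: PL/(AE) = 0.6326 mm, so σ = P/A = E × (0.6326/475) = 59.93 MPa.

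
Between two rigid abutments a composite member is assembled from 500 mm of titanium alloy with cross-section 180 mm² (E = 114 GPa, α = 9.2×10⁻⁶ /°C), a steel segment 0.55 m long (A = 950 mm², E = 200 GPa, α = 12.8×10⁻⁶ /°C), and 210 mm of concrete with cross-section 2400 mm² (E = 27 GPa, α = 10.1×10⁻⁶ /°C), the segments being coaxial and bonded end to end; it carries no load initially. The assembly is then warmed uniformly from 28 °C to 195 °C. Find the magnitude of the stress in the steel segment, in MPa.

σ ≈ 79.3 MPa (compressive)

Free thermal expansion of the whole bar: Σ αᵢΔT Lᵢ = 9.2×10⁻⁶×167×500 + 12.8×10⁻⁶×167×550 + 10.1×10⁻⁶×167×210 = 2.298 mm.
Since the ends are fixed, an axial force P builds up, equal in every segment, with P · Σ Lᵢ/(AᵢEᵢ) = δ_free.
Σ Lᵢ/(AᵢEᵢ) = 500/(180×114×10³) + 550/(950×200×10³) + 210/(2400×27×10³) = 3.05×10⁻⁵ mm/N.
Hence P = δ_free / Σ(L/AE) = 2.298/3.05×10⁻⁵ = 75.34 kN (compressive).
σ_{steel} = P / A = 75340 / 950 = 79.31 MPa.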